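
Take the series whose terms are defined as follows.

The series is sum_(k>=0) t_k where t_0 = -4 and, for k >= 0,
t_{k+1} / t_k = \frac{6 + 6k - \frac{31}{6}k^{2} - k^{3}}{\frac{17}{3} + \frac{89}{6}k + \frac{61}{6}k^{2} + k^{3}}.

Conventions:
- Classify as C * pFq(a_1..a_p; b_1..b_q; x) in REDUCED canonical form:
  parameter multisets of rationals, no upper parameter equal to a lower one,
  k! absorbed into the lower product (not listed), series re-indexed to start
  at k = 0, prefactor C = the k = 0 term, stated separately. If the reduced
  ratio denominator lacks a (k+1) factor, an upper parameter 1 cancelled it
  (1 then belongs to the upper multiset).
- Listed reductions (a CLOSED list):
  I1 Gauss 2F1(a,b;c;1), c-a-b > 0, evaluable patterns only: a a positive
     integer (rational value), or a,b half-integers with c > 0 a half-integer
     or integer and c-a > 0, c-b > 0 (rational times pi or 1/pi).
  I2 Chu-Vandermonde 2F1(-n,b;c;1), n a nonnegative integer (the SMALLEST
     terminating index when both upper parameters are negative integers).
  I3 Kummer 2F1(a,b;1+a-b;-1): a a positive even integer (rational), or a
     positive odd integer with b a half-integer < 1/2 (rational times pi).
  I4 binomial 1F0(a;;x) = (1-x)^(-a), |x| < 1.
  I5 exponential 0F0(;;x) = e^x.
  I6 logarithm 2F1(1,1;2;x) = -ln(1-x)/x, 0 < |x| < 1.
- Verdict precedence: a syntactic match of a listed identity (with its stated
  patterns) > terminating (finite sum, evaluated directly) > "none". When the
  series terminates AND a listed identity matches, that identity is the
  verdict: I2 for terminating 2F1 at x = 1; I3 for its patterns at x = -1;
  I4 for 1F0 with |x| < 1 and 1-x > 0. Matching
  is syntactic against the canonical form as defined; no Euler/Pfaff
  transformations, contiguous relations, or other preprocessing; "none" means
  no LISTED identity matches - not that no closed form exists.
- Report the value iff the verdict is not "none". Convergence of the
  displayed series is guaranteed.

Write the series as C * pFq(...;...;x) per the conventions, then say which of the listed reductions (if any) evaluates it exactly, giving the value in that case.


Key step: from the first term -4: cancel k + 2/3 from the displayed ratio first; then prefactor -4.
Adjacent-term ratio: r(k) = -1 * (k-\frac{3}{2}) (k+6) / [(k+\frac{17}{2}) (k+1)] - rational; roots negated = parameters, x = -1, C = -4.

At argument -1: a 2F1 with upper {-\frac{3}{2}, 6}, lower {\frac{17}{2}}, scaled by C = -4. Verdict: this is Kummer (I3) (x = -1; c = \frac{17}{2} equals 1+a-b for upper {-\frac{3}{2}, 6}: listed pattern). Exact value: -\frac{143}{16}.


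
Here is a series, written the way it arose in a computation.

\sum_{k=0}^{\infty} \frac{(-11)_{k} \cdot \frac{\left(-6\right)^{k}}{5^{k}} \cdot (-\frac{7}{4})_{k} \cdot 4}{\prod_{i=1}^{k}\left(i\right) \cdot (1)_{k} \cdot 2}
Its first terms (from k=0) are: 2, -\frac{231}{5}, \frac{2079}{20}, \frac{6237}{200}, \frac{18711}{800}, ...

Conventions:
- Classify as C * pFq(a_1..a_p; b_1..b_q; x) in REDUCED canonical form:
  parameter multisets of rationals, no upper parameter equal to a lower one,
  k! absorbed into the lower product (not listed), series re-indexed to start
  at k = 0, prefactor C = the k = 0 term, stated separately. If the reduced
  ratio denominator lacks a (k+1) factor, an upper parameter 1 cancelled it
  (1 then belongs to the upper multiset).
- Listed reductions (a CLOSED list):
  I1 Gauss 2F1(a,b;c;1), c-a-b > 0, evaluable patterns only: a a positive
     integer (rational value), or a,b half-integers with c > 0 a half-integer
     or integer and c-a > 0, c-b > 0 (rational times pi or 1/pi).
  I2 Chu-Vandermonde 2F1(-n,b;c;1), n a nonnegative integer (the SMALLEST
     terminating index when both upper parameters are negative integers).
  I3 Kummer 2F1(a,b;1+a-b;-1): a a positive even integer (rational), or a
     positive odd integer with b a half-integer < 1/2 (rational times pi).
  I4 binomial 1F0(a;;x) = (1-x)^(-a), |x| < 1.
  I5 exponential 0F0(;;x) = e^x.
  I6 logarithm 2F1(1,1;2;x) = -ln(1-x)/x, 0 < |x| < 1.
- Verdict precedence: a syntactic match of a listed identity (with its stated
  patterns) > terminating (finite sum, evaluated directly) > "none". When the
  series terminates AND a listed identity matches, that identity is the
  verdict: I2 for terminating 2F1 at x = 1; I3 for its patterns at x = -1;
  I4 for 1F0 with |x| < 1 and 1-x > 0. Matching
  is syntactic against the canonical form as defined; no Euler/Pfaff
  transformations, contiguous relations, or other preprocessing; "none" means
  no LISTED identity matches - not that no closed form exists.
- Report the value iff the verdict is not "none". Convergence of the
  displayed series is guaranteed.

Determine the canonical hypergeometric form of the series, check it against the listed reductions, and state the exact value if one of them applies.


At argument -\frac{6}{5}: a 2F1 with upper {-11, -\frac{7}{4}}, lower {1}, scaled by C = 2. Verdict: terminating. With -11 upstairs the series is a 12-term polynomial sum; evaluated term by term. Sum: \frac{390687917612153}{2560000000000}.

First insight: with t_0 = 2, the product of the first k integers (C = 2) is k!.
Step ratio: r(k) = -\frac{6}{5} * (k-11) (k-\frac{7}{4}) / [(k+1) (k+1)] - poly over poly, x = -\frac{6}{5} from leading terms; C = 2 at k = 0.


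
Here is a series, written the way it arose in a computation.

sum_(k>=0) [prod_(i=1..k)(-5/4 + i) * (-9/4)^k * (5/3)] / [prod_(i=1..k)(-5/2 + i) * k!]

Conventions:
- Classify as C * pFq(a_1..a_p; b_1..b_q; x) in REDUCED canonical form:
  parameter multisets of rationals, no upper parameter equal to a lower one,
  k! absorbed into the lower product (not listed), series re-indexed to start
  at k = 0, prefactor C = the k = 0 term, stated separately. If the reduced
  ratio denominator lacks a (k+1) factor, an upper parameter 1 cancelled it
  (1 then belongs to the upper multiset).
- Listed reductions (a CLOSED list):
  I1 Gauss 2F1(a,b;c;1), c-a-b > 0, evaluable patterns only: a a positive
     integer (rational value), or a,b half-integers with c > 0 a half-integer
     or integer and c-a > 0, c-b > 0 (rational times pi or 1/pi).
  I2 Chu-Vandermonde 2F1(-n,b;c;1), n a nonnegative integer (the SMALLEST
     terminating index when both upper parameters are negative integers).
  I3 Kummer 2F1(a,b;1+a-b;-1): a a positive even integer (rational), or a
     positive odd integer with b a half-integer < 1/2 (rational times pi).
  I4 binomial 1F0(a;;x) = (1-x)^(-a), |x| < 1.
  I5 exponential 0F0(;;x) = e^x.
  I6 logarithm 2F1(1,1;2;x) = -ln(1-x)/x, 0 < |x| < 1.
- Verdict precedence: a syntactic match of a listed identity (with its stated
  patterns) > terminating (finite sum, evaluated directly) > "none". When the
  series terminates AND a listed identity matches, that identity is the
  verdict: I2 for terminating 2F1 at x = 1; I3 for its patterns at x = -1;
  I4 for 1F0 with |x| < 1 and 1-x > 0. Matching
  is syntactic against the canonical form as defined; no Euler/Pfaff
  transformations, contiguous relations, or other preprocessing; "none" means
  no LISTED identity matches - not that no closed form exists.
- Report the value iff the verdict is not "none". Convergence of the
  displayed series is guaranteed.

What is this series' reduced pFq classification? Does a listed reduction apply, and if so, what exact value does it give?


The series (x = -9/4) is 1F1: upper {-1/4}, lower {-3/2}, prefactor 5/3. Verdict: none. Every listed pattern misses the 1F1 form at -9/4, upper {-1/4}.

Structural cue: with t_0 = 5/3, the running product (prefactor 5/3) telescopes to a rising factorial.
Step ratio: r(k) = (-9/4) * (k-1/4) / [(k-3/2) (k+1)] - rational in k, leading ratio (-9/4); with t_0 = 5/3, classification follows.


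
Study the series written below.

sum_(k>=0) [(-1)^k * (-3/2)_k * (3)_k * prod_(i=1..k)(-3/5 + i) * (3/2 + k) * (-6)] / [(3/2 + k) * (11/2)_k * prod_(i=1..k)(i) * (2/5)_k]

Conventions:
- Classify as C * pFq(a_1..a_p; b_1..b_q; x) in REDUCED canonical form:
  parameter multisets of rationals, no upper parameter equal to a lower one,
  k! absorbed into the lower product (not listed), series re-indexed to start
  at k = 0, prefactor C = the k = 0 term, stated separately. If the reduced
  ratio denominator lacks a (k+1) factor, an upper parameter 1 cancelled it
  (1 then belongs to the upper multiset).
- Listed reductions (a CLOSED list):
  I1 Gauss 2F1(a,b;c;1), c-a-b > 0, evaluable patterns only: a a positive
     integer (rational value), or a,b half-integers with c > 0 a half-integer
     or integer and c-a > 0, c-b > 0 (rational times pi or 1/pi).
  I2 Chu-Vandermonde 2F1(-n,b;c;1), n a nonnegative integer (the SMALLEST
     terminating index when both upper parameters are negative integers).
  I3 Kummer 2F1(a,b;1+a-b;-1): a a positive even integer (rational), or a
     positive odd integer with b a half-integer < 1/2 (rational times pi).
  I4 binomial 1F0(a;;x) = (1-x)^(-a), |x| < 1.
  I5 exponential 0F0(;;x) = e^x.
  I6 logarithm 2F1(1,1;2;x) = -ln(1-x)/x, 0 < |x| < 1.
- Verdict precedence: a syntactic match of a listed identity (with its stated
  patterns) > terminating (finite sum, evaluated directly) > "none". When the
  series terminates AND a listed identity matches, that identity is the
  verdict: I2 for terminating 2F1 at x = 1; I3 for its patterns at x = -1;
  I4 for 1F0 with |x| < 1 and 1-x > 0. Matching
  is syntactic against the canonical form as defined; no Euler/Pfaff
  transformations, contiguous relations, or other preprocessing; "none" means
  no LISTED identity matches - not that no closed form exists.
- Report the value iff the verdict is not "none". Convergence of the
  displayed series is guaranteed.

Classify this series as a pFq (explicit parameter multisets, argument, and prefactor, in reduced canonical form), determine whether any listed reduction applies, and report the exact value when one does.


Classification (C = -6): 2F1 with upper {-3/2, 3}, lower {11/2}, argument x = -1. Verdict: this is the Kummer evaluation I3 (x = -1; c = 11/2 equals 1+a-b for upper {-3/2, 3}: listed pattern). Value: (-945/256) * pi.

Structural cue: t_0 = -6 here, and the factor k + 3/2 cancels (top and bottom), leaving prefactor -6.
Ratio: r(k) = (-1) * (k-3/2) (k+3) / [(k+11/2) (k+1)] - rational; roots negated = parameters, x = (-1), C = -6.


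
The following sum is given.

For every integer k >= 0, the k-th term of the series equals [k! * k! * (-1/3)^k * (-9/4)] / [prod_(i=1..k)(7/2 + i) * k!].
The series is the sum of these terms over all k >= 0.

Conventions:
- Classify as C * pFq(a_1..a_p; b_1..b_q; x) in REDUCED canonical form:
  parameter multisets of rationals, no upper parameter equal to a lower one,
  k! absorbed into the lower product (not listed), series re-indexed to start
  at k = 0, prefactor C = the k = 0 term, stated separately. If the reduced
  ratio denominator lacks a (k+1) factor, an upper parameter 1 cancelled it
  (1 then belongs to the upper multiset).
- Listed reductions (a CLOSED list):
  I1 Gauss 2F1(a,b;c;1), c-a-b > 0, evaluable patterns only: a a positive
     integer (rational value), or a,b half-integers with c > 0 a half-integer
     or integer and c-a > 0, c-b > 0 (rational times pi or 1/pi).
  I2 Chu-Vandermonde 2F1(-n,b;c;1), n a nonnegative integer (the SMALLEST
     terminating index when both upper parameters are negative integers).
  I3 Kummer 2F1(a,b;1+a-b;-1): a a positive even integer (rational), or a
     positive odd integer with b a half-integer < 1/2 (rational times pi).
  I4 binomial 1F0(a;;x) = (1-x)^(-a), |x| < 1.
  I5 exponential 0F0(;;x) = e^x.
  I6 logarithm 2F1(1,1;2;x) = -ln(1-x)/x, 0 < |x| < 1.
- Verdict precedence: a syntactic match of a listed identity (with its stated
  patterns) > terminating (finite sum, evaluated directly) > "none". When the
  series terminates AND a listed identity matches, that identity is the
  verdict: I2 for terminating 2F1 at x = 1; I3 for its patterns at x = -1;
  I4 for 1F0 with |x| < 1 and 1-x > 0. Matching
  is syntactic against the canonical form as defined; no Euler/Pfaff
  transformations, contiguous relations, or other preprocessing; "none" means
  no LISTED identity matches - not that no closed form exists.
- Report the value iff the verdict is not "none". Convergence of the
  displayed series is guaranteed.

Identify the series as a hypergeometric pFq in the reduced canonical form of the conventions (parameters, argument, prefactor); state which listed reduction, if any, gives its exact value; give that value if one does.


Reduced: x = -1/3, 2F1, upper = {1, 1}, lower = {9/2}, C = -9/4. Verdict: no listed reduction: x = -1/3 and upper {1, 1} fail every I1-I6 pattern.

Structural cue: x = (-1/3) and the factorial ratio (C = -9/4, x = -1/3) (k+a-1)!/(a-1)! is a rising factorial (a)_k.
Consecutive-term ratio: r(k) = (-1/3) * (k+1) (k+1) / [(k+9/2) (k+1)] ; factor over Q: parameters, x = (-1/3), and C = -9/4.


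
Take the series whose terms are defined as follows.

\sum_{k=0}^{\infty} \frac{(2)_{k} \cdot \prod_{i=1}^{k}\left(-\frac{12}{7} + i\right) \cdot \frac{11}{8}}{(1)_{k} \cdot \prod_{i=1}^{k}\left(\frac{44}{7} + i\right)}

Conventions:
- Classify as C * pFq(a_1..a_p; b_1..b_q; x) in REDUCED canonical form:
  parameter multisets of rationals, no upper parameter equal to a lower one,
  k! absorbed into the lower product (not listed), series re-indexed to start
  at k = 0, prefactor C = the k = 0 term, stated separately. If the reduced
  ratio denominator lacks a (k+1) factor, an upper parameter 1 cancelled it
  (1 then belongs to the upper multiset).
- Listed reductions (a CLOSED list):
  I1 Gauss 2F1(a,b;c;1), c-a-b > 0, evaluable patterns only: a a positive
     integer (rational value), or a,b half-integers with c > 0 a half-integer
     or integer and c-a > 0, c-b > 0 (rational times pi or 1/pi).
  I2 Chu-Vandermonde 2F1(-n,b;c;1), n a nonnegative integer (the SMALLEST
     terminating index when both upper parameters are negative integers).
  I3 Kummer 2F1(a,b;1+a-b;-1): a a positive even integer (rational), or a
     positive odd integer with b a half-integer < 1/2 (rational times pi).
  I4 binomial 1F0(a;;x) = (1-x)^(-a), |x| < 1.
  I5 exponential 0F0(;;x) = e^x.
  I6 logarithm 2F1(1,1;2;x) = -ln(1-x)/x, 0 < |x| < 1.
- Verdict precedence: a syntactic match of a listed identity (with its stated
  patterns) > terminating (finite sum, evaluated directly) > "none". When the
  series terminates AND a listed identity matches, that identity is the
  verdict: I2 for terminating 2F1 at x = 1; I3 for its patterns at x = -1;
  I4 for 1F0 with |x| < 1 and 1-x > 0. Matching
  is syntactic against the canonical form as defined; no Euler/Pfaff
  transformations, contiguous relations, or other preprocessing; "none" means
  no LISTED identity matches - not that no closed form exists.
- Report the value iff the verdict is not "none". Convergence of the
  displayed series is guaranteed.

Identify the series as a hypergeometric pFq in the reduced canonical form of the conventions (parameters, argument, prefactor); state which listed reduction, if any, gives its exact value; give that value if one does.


Key observation: t_0 = \frac{11}{8} here, and the running product (C = 11/8) telescopes to a rising factorial.
Term ratio: r(k) = 1 * (k-\frac{5}{7}) (k+2) / [(k+\frac{51}{7}) (k+1)] ; factor over Q: parameters, x = 1, and C = \frac{11}{8}.

Prefactor \frac{11}{8}, argument 1: 2F1 with upper {-\frac{5}{7}, 2} over lower {\frac{51}{7}}. Verdict (x = 1): the Gauss summation I1 applies (x = 1: the Gamma ratio telescopes since c-a-b = 6 > 0 and a = 2 in Z>0). Value: \frac{4477}{4116}.


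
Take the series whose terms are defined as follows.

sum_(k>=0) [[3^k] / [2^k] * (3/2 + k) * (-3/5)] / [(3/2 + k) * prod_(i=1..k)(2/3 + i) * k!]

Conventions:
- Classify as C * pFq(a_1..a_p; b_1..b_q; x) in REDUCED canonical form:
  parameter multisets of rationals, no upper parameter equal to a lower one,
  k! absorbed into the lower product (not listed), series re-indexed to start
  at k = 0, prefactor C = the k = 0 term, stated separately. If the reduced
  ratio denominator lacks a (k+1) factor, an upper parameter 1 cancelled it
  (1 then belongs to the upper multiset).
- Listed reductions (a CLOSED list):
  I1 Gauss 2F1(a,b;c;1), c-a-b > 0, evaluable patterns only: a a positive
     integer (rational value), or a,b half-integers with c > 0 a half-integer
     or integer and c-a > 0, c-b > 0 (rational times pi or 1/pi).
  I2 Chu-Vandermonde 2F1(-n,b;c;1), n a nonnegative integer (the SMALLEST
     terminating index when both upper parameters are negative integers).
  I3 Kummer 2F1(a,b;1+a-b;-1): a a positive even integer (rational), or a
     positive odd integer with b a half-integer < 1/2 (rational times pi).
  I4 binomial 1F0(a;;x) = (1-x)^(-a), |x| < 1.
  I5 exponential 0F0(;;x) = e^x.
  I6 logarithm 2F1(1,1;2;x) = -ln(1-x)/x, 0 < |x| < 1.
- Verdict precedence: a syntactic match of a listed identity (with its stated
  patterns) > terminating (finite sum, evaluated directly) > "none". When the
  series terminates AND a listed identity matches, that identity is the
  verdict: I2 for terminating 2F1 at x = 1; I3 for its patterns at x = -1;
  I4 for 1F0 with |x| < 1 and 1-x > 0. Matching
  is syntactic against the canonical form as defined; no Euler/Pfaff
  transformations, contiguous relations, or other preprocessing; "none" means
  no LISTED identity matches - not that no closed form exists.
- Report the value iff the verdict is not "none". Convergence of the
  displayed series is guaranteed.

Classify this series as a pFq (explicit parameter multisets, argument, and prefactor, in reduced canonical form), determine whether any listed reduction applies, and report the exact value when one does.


Structural cue: with t_0 = -3/5, the lower running product (prefactor -3/5) is a rising factorial.
Adjacent-term ratio: r(k) = (3/2) * 1 / [(k+5/3) (k+1)] - rational in k, leading ratio (3/2); with t_0 = -3/5, classification follows.

Classification (C = -3/5): 0F1 with upper {-}, lower {5/3}, argument x = 3/2. Verdict: no listed reduction: x = 3/2 and upper {-} fail every I1-I6 pattern.


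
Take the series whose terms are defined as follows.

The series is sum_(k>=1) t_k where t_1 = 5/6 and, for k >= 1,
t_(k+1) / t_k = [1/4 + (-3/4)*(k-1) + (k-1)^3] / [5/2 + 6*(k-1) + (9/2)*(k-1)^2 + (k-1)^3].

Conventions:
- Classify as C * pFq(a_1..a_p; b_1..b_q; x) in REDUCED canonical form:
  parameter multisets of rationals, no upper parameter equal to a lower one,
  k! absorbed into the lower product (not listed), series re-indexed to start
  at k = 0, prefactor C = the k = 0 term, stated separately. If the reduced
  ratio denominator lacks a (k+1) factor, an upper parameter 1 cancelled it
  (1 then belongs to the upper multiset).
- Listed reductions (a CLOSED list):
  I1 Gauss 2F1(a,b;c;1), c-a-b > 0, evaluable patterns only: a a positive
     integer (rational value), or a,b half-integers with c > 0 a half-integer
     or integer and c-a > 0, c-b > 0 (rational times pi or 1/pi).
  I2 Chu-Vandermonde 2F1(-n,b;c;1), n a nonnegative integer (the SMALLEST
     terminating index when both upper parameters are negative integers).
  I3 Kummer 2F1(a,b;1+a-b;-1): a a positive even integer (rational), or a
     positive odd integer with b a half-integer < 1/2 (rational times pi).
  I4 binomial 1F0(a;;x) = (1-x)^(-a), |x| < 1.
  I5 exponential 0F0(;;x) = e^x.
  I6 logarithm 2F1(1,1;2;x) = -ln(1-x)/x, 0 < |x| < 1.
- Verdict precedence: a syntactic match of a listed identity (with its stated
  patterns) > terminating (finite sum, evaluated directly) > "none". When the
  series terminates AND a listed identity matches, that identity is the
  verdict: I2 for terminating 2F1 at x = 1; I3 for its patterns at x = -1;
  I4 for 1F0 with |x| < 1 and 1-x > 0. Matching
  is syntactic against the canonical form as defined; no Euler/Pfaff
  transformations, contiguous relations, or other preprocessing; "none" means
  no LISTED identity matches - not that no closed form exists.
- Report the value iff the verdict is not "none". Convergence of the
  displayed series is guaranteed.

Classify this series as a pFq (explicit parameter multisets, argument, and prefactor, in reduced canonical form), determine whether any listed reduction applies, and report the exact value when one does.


Classification (C = 5/6): 2F1 with upper {-1/2, -1/2}, lower {5/2}, argument x = 1. Verdict at x = 1: the half-integer Gauss pattern (I1) matches (x = 1; upper {-1/2, -1/2} half-integers, c = 5/2 in the evaluable pattern). Sum: (75/256) * pi.

First insight: t_0 being 5/6, the parameter 1 appears in both the upper and lower lists and cancels.
Consecutive-term ratio: r(k) = 1 * (k-1/2) (k-1/2) / [(k+5/2) (k+1)] - rational; roots negated = parameters, x = 1, C = 5/6.


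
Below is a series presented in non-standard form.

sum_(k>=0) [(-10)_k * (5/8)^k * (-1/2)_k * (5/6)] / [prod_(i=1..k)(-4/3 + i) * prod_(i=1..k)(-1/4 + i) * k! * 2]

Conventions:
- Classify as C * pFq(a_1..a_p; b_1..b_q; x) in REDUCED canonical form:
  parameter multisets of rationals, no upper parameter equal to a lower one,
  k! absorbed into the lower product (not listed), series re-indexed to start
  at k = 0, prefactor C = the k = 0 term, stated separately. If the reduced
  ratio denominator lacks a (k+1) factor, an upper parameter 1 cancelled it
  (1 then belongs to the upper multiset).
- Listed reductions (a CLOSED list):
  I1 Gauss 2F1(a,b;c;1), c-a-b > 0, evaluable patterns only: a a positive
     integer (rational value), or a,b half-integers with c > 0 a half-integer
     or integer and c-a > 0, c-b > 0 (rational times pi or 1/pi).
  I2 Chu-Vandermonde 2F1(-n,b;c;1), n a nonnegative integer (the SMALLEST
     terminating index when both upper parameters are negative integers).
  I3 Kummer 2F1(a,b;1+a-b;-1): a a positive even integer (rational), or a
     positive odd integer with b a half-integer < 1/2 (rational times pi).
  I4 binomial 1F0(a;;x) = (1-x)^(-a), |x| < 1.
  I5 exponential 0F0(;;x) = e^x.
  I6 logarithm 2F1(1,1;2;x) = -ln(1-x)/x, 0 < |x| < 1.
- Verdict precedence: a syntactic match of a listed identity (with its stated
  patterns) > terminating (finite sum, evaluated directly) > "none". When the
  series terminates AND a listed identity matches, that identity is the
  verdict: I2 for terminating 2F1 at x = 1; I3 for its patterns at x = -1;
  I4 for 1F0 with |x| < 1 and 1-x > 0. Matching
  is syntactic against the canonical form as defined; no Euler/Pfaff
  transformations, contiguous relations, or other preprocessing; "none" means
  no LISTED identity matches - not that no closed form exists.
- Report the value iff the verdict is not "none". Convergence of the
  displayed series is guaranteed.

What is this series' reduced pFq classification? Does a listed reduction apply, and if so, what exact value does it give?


This is 5/12 * 2F2(-10, -1/2; -1/3, 3/4; 5/8) in reduced canonical form. Verdict: terminating at k = 10: the factor (-10)_k kills every later term; summing the 11 survivors is exact. Value: -1487600437569430758505/1315121311316535410688.

Structural cue: x = (5/8) and the lower running product (prefactor 5/12) is a rising factorial.
Consecutive-term ratio: r(k) = (5/8) * (k-10) (k-1/2) / [(k-1/3) (k+3/4) (k+1)] - poly over poly, x = (5/8) from leading terms; C = 5/12 at k = 0.


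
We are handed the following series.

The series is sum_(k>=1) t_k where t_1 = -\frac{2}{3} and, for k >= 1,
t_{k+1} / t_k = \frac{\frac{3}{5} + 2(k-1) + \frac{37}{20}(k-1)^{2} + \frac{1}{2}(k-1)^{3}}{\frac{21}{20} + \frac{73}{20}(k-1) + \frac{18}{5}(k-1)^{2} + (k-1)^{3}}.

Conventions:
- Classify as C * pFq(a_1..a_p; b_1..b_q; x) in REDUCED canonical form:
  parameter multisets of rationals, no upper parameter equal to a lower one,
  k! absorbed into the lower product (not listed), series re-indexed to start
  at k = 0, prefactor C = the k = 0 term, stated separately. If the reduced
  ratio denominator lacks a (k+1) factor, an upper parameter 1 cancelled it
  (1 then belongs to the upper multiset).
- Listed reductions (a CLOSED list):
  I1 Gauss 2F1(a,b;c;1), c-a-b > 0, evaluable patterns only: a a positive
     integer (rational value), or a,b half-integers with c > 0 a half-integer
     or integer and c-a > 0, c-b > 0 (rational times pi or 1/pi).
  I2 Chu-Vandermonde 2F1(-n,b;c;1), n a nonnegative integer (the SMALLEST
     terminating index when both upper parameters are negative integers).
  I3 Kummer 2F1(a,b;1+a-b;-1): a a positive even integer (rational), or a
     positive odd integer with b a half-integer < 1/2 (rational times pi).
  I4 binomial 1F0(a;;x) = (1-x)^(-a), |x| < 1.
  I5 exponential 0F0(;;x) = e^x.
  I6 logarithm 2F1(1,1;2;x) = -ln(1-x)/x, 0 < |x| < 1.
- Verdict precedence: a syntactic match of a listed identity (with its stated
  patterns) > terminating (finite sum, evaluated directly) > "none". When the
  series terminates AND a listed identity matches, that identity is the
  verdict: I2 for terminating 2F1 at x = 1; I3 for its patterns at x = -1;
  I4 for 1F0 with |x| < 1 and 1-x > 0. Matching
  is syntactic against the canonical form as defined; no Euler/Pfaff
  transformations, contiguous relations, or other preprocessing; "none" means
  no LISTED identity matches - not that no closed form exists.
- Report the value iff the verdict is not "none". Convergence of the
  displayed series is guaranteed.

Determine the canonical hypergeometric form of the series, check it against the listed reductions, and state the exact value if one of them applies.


This is -\frac{2}{3} * 2F1(\frac{6}{5}, 2; \frac{21}{10}; \frac{1}{2}) in reduced canonical form. Verdict: none (x = \frac{1}{2}): each listed identity misses the multisets {\frac{6}{5}, 2} ; {\frac{21}{10}}.

Key observation: with t_0 = -\frac{2}{3}, roots of the ratio polynomials (C = -2/3) are the negated parameters.
Step ratio: r(k) = \frac{1}{2} * (k+\frac{6}{5}) (k+2) / [(k+\frac{21}{10}) (k+1)] - rational in k, leading ratio \frac{1}{2}; with t_0 = -\frac{2}{3}, classification follows.


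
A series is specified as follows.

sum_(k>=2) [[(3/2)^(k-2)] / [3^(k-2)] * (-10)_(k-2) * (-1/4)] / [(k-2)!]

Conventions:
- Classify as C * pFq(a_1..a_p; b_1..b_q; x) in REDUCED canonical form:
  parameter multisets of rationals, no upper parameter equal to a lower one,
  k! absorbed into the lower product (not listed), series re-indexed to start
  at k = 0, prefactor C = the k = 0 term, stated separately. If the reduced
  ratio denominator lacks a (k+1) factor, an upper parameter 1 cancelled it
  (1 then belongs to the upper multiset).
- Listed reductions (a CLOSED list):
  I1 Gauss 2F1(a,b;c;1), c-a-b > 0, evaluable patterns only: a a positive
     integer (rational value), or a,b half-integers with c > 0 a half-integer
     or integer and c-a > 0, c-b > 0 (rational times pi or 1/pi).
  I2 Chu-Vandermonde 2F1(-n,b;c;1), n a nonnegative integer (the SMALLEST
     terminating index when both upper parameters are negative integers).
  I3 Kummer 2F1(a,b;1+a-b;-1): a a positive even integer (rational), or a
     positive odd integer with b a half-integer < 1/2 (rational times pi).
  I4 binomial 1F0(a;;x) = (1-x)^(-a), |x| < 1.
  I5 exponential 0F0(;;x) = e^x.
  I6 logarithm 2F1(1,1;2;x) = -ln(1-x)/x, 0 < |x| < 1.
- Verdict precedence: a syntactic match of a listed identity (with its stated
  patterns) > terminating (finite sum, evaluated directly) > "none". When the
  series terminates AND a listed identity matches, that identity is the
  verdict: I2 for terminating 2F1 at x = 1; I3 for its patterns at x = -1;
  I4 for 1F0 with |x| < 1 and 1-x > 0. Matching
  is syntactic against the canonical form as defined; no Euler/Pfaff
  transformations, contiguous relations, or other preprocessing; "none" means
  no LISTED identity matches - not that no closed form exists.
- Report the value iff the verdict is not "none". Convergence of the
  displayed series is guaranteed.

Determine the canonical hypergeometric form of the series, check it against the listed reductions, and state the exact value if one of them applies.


Key step: with t_0 = -1/4, the two k-th powers (C = -1/4) combine into one argument.
Step ratio: r(k) = (1/2) * (k-10) / [(k+1)] ; factor over Q: parameters, x = (1/2), and C = -1/4.

Prefactor -1/4, argument 1/2: 1F0 with upper {-10} over lower {-}. Verdict: binomial (I4) fires (the 1F0 binomial series: exponent 10, x = 1/2). Exact value: -1/4096.


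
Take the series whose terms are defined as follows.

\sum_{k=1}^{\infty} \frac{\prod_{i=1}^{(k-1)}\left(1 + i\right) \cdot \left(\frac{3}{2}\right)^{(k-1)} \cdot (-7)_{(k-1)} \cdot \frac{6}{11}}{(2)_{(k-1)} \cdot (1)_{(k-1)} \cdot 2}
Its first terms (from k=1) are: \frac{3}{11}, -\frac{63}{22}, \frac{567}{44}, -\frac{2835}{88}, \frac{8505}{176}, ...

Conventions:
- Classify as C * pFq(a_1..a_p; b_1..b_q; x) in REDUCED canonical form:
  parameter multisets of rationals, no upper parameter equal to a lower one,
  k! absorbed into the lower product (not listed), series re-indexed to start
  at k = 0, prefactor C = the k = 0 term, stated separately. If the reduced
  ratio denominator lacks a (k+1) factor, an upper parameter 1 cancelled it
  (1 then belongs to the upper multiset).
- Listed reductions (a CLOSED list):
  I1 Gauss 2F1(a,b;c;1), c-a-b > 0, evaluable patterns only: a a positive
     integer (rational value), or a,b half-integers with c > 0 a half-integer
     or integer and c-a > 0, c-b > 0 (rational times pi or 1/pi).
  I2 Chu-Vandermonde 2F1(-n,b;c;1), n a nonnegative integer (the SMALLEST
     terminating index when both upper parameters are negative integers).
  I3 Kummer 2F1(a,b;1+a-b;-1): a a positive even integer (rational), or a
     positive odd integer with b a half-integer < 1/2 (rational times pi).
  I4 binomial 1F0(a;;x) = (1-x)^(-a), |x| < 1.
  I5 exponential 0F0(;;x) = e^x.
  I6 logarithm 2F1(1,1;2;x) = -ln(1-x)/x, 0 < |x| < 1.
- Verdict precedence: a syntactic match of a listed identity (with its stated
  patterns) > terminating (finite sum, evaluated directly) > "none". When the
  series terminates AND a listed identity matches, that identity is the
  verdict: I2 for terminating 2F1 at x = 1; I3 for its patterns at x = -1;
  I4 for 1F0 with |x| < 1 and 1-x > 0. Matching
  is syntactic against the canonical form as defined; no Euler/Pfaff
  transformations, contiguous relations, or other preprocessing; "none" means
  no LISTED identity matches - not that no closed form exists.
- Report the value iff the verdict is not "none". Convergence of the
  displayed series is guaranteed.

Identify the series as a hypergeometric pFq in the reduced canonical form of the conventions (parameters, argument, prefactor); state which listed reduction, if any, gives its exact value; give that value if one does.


Key observation: t_0 being \frac{3}{11}, the parameter 2 appears in both the upper and lower lists and cancels.
Adjacent-term ratio: r(k) = \frac{3}{2} * (k-7) / [(k+1)] - rational; roots negated = parameters, x = \frac{3}{2}, C = \frac{3}{11}.

Reduced: x = \frac{3}{2}, 1F0, upper = {-7}, lower = {-}, C = \frac{3}{11}. Verdict: terminating - upper -7 stops the sum at k = 7; the 8 terms are added exactly. Value: -\frac{3}{1408}.


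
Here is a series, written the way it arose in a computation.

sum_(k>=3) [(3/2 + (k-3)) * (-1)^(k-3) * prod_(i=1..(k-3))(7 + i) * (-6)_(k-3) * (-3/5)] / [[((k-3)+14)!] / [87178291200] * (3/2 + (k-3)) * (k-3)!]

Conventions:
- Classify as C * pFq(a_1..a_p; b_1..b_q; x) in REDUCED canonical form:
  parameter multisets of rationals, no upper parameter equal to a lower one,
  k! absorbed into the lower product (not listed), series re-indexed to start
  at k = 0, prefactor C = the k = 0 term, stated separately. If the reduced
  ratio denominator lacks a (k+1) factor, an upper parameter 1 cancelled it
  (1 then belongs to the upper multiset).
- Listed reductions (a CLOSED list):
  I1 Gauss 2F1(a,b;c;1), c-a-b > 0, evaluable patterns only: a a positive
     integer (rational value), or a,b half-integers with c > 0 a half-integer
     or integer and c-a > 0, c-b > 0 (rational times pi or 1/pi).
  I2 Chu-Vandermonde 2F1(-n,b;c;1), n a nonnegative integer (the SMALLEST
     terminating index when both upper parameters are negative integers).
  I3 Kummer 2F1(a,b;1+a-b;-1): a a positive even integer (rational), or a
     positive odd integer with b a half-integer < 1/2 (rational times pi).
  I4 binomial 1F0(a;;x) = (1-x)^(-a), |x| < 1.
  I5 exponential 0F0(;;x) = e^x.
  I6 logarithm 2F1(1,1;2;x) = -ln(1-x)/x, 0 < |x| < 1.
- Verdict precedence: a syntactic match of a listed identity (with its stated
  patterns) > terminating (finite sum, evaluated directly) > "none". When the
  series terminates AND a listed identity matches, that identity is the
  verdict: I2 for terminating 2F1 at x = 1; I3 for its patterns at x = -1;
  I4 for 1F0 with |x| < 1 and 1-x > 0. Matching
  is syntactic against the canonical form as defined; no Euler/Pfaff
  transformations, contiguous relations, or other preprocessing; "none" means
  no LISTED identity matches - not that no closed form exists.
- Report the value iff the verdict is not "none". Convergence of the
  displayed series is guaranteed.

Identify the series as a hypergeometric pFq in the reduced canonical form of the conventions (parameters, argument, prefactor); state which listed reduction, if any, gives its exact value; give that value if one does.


First insight: t_0 being -3/5, the denominator's factorial ratio (C = -3/5, x = -1) is a lower Pochhammer.
Consecutive-term ratio: r(k) = (-1) * (k-6) (k+8) / [(k+15) (k+1)] - poly over poly, x = (-1) from leading terms; C = -3/5 at k = 0.

At argument -1: a 2F1 with upper {-6, 8}, lower {15}, scaled by C = -3/5. Verdict: the Kummer evaluation I3 applies (x = -1; c = 15 equals 1+a-b for upper {-6, 8}: listed pattern). Hence: -429/50.


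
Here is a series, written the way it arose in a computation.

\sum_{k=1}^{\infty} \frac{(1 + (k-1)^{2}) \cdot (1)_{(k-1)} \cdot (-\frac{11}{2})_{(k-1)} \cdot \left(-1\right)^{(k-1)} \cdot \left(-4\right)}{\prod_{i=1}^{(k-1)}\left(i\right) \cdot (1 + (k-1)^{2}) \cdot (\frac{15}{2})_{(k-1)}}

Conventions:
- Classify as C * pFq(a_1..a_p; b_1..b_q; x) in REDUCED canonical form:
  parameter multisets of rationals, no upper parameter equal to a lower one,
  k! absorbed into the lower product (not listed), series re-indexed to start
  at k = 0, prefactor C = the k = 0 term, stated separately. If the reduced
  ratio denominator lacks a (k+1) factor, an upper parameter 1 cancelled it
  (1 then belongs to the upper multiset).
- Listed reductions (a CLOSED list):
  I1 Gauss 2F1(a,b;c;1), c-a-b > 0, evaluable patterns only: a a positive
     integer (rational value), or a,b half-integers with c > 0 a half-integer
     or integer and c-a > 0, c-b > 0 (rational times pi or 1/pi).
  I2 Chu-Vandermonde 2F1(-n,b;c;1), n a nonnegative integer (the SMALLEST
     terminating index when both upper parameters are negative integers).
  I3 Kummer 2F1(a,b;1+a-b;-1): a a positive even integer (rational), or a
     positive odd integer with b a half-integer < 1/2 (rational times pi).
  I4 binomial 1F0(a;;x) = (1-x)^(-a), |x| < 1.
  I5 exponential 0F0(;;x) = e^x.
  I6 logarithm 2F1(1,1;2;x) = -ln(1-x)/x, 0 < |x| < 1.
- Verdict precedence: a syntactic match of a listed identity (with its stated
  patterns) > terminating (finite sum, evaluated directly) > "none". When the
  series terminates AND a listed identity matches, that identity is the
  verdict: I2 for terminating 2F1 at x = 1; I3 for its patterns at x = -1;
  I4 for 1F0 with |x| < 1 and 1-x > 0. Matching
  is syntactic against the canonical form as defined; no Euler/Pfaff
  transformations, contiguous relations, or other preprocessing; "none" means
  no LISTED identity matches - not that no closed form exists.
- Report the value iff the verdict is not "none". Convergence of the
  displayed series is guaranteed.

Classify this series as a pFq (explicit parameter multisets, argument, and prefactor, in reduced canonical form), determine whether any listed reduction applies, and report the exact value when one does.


Key step: with t_0 = -4, striking the common factor k^2 + 1 reduces the term (prefactor -4).
Consecutive-term ratio: r(k) = -1 * (k-\frac{11}{2}) (k+1) / [(k+\frac{15}{2}) (k+1)] - rational; roots negated = parameters, x = -1, C = -4.

With C = -4: the canonical form is 2F1(-\frac{11}{2}, 1; \frac{15}{2}; -1). Verdict (x = -1): Kummer (I3) applies (x = -1; c = \frac{15}{2} equals 1+a-b for upper {-\frac{11}{2}, 1}: listed pattern). Hence: \left(-\frac{3003}{1024}\right) \cdot \pi.


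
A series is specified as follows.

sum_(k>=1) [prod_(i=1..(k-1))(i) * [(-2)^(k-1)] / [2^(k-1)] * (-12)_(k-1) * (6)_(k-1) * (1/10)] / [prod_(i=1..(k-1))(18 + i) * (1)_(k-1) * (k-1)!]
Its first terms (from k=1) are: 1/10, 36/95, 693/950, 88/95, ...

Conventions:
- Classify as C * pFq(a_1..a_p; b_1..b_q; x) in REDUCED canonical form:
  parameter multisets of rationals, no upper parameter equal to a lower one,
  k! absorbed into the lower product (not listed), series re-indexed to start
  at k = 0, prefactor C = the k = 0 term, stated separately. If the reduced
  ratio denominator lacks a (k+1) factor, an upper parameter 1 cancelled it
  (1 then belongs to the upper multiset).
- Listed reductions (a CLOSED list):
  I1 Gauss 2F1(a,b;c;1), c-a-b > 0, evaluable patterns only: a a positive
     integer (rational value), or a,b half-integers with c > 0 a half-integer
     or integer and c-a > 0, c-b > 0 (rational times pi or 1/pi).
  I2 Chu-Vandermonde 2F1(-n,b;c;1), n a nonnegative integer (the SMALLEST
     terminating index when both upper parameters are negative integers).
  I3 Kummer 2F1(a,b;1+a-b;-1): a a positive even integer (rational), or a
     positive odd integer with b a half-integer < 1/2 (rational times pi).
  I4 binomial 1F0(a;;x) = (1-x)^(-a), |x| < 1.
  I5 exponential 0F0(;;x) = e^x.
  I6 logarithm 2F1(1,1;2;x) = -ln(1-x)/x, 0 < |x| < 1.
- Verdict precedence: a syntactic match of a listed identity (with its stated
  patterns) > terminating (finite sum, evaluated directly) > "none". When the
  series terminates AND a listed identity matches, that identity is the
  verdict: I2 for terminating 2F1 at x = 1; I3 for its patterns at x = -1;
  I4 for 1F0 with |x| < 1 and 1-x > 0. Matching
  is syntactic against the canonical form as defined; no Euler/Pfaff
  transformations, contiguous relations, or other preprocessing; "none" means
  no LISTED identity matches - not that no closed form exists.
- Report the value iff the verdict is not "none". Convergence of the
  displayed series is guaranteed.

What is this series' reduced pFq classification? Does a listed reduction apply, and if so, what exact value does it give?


Prefactor 1/10, argument -1: 2F1 with upper {-12, 6} over lower {19}. Verdict: the Kummer evaluation I3 fires (x = -1; c = 19 equals 1+a-b for upper {-12, 6}: listed pattern). Hence: 102/25.

Key observation: from the first term 1/10: the two k-th powers (C = 1/10, x = -1) combine into one argument.
Consecutive-term ratio: r(k) = (-1) * (k-12) (k+6) / [(k+19) (k+1)] - rational; roots negated = parameters, x = (-1), C = 1/10.


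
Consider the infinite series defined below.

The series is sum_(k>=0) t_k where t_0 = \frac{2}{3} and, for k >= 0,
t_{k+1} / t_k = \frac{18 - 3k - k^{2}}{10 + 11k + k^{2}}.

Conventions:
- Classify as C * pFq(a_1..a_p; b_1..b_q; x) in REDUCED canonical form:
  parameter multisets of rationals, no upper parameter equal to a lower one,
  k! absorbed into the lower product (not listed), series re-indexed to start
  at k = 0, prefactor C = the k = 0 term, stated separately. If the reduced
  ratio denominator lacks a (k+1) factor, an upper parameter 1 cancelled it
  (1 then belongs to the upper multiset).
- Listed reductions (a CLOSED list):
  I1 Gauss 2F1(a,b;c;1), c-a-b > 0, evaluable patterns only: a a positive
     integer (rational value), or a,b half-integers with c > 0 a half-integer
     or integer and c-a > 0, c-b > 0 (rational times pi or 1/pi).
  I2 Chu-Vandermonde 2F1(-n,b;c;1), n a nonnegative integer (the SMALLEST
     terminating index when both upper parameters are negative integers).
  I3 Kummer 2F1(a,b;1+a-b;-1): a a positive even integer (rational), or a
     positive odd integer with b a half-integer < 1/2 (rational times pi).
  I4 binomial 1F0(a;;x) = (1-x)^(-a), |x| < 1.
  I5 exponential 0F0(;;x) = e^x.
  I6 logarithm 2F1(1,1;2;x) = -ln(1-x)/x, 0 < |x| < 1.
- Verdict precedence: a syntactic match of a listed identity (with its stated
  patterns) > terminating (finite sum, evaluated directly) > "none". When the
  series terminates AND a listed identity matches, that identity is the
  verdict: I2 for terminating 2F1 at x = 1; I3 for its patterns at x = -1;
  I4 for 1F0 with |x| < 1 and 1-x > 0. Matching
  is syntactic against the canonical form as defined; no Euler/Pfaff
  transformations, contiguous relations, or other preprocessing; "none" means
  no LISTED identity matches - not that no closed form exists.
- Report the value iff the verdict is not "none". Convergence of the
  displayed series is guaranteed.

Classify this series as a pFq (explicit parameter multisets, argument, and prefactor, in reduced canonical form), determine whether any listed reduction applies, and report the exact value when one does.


Canonical form: C = \frac{2}{3} times 2F1 with upper {-3, 6}, lower {10}, x = -1. Verdict at x = -1: the Kummer evaluation I3 matches (x = -1; c = 10 equals 1+a-b for upper {-3, 6}: listed pattern). Exact value: \frac{14}{5}.

Key observation: t_0 being \frac{2}{3}, the expanded ratio factors over Q; prefactor 2/3, roots give parameters.
Adjacent-term ratio: r(k) = -1 * (k-3) (k+6) / [(k+10) (k+1)] - rational; roots negated = parameters, x = -1, C = \frac{2}{3}.
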